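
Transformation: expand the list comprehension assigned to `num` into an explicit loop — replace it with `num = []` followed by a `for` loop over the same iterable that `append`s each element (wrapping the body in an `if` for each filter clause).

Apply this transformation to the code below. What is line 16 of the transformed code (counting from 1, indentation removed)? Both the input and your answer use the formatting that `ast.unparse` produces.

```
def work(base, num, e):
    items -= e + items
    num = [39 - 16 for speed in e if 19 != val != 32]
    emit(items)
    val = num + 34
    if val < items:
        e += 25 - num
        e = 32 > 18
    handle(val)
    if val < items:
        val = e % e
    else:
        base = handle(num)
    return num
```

base = handle(num)

Transformed code:
def work(base, num, e):
    items -= e + items
    num = []
    for speed in e:
        if 19 != val != 32:
            num.append(39 - 16)
    emit(items)
    val = num + 34
    if val < items:
        e += 25 - num
        e = 32 > 18
    handle(val)
    if val < items:
        val = e % e
    else:
        base = handle(num)
    return num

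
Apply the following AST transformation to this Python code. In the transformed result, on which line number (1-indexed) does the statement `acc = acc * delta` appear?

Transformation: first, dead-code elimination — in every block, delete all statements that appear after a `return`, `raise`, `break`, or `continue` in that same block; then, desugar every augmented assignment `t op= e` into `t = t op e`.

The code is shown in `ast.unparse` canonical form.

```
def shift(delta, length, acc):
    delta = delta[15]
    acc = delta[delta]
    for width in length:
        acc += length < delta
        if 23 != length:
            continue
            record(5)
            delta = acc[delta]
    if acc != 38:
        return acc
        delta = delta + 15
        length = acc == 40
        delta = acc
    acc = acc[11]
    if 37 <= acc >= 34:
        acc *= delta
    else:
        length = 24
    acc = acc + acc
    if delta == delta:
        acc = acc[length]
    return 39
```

Transformed code:
def shift(delta, length, acc):
    delta = delta[15]
    acc = delta[delta]
    for width in length:
        acc = acc + (length < delta)
        if 23 != length:
            continue
    if acc != 38:
        return acc
    acc = acc[11]
    if 37 <= acc >= 34:
        acc = acc * delta
    else:
        length = 24
    acc = acc + acc
    if delta == delta:
        acc = acc[length]
    return 39

12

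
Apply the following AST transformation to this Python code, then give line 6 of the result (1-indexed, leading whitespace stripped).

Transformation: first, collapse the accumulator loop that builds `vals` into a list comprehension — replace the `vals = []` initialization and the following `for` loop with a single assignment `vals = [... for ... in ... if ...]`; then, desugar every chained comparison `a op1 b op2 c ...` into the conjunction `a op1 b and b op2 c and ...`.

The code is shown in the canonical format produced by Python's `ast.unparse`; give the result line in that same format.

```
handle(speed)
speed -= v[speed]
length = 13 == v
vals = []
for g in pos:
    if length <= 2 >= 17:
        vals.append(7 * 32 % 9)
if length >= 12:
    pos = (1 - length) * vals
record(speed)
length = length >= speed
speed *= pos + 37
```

Transformed code:
handle(speed)
speed -= v[speed]
length = 13 == v
vals = [7 * 32 % 9 for g in pos if length <= 2 and 2 >= 17]
if length >= 12:
    pos = (1 - length) * vals
record(speed)
length = length >= speed
speed *= pos + 37

pos = (1 - length) * vals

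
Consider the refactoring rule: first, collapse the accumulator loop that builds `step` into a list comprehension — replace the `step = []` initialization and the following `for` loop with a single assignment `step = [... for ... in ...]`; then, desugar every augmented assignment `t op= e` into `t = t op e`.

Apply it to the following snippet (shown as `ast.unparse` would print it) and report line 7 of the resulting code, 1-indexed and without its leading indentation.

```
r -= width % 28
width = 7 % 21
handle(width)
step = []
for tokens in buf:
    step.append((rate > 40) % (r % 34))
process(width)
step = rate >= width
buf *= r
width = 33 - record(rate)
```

buf = buf * r

Transformed code:
r = r - width % 28
width = 7 % 21
handle(width)
step = [(rate > 40) % (r % 34) for tokens in buf]
process(width)
step = rate >= width
buf = buf * r
width = 33 - record(rate)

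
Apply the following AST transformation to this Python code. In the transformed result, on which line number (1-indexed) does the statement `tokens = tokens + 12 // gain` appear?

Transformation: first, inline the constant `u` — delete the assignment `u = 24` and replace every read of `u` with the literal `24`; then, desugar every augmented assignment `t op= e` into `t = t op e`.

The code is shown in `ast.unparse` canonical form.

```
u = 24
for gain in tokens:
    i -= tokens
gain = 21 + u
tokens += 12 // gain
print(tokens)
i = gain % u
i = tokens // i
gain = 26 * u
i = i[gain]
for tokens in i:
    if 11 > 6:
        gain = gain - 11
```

Transformed code:
for gain in tokens:
    i = i - tokens
gain = 21 + 24
tokens = tokens + 12 // gain
print(tokens)
i = gain % 24
i = tokens // i
gain = 26 * 24
i = i[gain]
for tokens in i:
    if 11 > 6:
        gain = gain - 11

4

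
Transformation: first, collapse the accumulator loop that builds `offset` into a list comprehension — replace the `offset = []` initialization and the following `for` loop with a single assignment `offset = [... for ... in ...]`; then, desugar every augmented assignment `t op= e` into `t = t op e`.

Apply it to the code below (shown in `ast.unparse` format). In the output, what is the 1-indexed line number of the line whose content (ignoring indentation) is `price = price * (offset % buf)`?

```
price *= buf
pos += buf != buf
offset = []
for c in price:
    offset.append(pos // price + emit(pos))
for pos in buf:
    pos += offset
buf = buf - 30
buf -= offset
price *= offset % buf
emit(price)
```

8

Transformed code:
price = price * buf
pos = pos + (buf != buf)
offset = [pos // price + emit(pos) for c in price]
for pos in buf:
    pos = pos + offset
buf = buf - 30
buf = buf - offset
price = price * (offset % buf)
emit(price)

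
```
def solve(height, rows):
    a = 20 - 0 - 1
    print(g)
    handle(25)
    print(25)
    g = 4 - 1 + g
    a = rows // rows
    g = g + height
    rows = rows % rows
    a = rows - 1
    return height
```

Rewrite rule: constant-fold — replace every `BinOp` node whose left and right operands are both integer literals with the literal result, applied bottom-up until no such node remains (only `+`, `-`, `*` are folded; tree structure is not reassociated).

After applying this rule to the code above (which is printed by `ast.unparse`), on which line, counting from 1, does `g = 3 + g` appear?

6

Transformed code:
def solve(height, rows):
    a = 19
    print(g)
    handle(25)
    print(25)
    g = 3 + g
    a = rows // rows
    g = g + height
    rows = rows % rows
    a = rows - 1
    return height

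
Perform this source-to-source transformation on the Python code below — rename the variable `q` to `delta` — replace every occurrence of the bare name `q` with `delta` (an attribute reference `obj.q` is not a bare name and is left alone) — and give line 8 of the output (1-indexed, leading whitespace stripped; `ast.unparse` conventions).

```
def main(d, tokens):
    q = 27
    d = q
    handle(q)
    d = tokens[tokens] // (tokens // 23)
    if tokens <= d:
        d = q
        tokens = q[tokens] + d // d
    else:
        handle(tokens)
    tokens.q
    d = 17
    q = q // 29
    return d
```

tokens = delta[tokens] + d // d

Transformed code:
def main(d, tokens):
    delta = 27
    d = delta
    handle(delta)
    d = tokens[tokens] // (tokens // 23)
    if tokens <= d:
        d = delta
        tokens = delta[tokens] + d // d
    else:
        handle(tokens)
    tokens.q
    d = 17
    delta = delta // 29
    return d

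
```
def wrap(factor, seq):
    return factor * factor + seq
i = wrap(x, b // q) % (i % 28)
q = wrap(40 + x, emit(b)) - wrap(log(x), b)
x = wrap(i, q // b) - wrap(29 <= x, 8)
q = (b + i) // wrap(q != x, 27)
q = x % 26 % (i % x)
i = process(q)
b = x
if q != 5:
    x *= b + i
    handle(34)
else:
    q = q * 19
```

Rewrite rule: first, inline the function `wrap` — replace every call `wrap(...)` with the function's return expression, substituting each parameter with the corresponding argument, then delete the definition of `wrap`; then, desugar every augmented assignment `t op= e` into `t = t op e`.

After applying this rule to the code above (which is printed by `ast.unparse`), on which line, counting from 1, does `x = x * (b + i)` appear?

9

Transformed code:
i = (x * x + b // q) % (i % 28)
q = (40 + x) * (40 + x) + emit(b) - (log(x) * log(x) + b)
x = i * i + q // b - ((29 <= x) * (29 <= x) + 8)
q = (b + i) // ((q != x) * (q != x) + 27)
q = x % 26 % (i % x)
i = process(q)
b = x
if q != 5:
    x = x * (b + i)
    handle(34)
else:
    q = q * 19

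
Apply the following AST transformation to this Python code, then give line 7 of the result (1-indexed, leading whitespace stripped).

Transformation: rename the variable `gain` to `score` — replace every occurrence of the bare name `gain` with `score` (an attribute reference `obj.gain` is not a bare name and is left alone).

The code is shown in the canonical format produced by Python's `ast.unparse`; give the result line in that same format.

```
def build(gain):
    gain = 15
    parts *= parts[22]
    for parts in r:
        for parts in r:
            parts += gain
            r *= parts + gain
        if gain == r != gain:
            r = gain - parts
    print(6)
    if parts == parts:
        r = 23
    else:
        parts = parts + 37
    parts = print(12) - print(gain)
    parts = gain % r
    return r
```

Transformed code:
def build(score):
    score = 15
    parts *= parts[22]
    for parts in r:
        for parts in r:
            parts += score
            r *= parts + score
        if score == r != score:
            r = score - parts
    print(6)
    if parts == parts:
        r = 23
    else:
        parts = parts + 37
    parts = print(12) - print(score)
    parts = score % r
    return r

r *= parts + score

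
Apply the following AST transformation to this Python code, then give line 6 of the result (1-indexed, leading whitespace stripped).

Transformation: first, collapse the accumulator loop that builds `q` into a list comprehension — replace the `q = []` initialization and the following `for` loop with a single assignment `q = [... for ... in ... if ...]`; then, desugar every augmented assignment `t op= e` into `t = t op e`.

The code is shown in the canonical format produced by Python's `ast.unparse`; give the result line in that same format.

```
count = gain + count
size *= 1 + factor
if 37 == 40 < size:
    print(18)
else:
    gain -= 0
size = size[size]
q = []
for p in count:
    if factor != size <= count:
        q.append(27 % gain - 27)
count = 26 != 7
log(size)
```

Transformed code:
count = gain + count
size = size * (1 + factor)
if 37 == 40 < size:
    print(18)
else:
    gain = gain - 0
size = size[size]
q = [27 % gain - 27 for p in count if factor != size <= count]
count = 26 != 7
log(size)

gain = gain - 0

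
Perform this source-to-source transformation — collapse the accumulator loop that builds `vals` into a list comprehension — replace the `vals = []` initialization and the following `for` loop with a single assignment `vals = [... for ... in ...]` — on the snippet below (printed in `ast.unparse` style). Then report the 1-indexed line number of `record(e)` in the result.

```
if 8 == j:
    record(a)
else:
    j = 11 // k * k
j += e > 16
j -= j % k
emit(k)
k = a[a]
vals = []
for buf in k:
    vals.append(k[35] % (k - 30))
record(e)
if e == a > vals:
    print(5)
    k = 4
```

10

Transformed code:
if 8 == j:
    record(a)
else:
    j = 11 // k * k
j += e > 16
j -= j % k
emit(k)
k = a[a]
vals = [k[35] % (k - 30) for buf in k]
record(e)
if e == a > vals:
    print(5)
    k = 4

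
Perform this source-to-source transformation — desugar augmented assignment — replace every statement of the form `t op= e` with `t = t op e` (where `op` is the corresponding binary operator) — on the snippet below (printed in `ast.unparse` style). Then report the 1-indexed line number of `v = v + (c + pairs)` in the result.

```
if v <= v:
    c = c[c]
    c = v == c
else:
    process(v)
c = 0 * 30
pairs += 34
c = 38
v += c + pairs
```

Transformed code:
if v <= v:
    c = c[c]
    c = v == c
else:
    process(v)
c = 0 * 30
pairs = pairs + 34
c = 38
v = v + (c + pairs)

9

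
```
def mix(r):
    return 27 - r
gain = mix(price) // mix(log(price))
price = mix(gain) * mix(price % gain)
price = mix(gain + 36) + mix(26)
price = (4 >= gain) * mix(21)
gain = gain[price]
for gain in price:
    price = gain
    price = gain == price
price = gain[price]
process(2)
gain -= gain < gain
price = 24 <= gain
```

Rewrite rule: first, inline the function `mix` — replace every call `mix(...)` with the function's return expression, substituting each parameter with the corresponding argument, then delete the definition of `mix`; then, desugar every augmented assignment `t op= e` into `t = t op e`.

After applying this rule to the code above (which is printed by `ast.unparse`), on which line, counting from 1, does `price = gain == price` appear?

Transformed code:
gain = (27 - price) // (27 - log(price))
price = (27 - gain) * (27 - price % gain)
price = 27 - (gain + 36) + (27 - 26)
price = (4 >= gain) * (27 - 21)
gain = gain[price]
for gain in price:
    price = gain
    price = gain == price
price = gain[price]
process(2)
gain = gain - (gain < gain)
price = 24 <= gain

8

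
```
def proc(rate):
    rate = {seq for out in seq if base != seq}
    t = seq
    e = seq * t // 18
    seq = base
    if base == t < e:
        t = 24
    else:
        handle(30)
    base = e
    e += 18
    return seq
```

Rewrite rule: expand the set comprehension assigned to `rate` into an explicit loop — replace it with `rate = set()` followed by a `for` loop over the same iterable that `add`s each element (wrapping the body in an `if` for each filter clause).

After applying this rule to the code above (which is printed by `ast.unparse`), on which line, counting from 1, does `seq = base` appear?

Transformed code:
def proc(rate):
    rate = set()
    for out in seq:
        if base != seq:
            rate.add(seq)
    t = seq
    e = seq * t // 18
    seq = base
    if base == t < e:
        t = 24
    else:
        handle(30)
    base = e
    e += 18
    return seq

8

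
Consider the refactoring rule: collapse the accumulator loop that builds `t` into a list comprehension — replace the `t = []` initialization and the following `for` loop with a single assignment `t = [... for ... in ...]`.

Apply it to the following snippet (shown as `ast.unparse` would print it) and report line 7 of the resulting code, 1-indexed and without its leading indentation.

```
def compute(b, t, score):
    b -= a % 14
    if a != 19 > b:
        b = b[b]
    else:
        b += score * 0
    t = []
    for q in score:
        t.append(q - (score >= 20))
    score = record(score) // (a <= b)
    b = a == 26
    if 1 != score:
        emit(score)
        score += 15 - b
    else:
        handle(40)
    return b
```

t = [q - (score >= 20) for q in score]

Transformed code:
def compute(b, t, score):
    b -= a % 14
    if a != 19 > b:
        b = b[b]
    else:
        b += score * 0
    t = [q - (score >= 20) for q in score]
    score = record(score) // (a <= b)
    b = a == 26
    if 1 != score:
        emit(score)
        score += 15 - b
    else:
        handle(40)
    return b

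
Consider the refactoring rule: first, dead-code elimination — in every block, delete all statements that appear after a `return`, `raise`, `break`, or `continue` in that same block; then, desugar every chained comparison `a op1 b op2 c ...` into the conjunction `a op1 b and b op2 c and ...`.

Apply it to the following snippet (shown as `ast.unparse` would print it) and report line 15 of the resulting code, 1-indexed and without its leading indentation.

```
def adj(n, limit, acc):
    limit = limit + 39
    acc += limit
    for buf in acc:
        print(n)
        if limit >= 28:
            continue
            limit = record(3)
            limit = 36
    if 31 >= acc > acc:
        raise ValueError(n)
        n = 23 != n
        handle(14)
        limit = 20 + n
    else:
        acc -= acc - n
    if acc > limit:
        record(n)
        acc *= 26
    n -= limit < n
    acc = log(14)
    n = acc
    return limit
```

Transformed code:
def adj(n, limit, acc):
    limit = limit + 39
    acc += limit
    for buf in acc:
        print(n)
        if limit >= 28:
            continue
    if 31 >= acc and acc > acc:
        raise ValueError(n)
    else:
        acc -= acc - n
    if acc > limit:
        record(n)
        acc *= 26
    n -= limit < n
    acc = log(14)
    n = acc
    return limit

n -= limit < n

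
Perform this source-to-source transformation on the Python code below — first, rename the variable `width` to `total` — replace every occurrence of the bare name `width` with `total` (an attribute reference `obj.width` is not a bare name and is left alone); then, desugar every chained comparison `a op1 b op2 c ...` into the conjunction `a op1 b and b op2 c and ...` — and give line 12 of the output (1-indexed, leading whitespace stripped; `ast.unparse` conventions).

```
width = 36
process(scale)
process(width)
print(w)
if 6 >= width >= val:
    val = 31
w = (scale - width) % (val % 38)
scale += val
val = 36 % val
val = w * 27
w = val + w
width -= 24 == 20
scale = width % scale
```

Transformed code:
total = 36
process(scale)
process(total)
print(w)
if 6 >= total and total >= val:
    val = 31
w = (scale - total) % (val % 38)
scale += val
val = 36 % val
val = w * 27
w = val + w
total -= 24 == 20
scale = total % scale

total -= 24 == 20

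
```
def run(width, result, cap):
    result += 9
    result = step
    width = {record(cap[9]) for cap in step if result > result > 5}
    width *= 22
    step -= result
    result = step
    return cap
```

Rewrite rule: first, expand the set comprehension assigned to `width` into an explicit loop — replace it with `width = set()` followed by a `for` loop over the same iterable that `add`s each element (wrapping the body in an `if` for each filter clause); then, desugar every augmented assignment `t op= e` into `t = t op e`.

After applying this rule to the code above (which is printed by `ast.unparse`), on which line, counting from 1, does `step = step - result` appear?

Transformed code:
def run(width, result, cap):
    result = result + 9
    result = step
    width = set()
    for cap in step:
        if result > result > 5:
            width.add(record(cap[9]))
    width = width * 22
    step = step - result
    result = step
    return cap

9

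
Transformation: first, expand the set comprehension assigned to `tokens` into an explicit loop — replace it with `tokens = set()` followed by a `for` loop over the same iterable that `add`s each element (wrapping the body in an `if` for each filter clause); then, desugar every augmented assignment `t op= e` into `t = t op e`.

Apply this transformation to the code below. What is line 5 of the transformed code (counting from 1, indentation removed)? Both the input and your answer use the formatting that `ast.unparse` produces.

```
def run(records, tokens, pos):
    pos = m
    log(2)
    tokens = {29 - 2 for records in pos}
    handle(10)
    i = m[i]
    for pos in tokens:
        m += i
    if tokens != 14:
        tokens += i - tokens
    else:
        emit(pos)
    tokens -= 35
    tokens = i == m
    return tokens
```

Transformed code:
def run(records, tokens, pos):
    pos = m
    log(2)
    tokens = set()
    for records in pos:
        tokens.add(29 - 2)
    handle(10)
    i = m[i]
    for pos in tokens:
        m = m + i
    if tokens != 14:
        tokens = tokens + (i - tokens)
    else:
        emit(pos)
    tokens = tokens - 35
    tokens = i == m
    return tokens

for records in pos:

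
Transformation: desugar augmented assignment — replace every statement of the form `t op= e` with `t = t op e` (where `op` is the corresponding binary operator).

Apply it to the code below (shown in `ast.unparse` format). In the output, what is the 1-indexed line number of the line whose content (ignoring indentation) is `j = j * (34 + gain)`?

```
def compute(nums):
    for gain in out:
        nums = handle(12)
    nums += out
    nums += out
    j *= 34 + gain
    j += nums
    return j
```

Transformed code:
def compute(nums):
    for gain in out:
        nums = handle(12)
    nums = nums + out
    nums = nums + out
    j = j * (34 + gain)
    j = j + nums
    return j

6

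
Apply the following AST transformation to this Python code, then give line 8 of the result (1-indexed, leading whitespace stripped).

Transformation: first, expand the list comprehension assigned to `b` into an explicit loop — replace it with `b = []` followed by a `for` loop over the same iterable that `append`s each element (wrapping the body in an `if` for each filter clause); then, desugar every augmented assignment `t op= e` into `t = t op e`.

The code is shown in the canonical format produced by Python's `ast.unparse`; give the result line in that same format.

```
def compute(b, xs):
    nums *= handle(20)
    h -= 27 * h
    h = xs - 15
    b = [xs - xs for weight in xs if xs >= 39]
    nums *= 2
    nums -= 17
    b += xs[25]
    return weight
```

Transformed code:
def compute(b, xs):
    nums = nums * handle(20)
    h = h - 27 * h
    h = xs - 15
    b = []
    for weight in xs:
        if xs >= 39:
            b.append(xs - xs)
    nums = nums * 2
    nums = nums - 17
    b = b + xs[25]
    return weight

b.append(xs - xs)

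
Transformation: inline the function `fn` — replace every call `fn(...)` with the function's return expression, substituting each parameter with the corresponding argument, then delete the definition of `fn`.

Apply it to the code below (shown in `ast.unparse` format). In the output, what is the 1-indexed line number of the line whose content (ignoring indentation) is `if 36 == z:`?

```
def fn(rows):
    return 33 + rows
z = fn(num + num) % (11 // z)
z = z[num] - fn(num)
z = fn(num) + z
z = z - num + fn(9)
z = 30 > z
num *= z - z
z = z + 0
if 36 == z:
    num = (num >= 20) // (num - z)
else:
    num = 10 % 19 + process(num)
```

Transformed code:
z = (33 + (num + num)) % (11 // z)
z = z[num] - (33 + num)
z = 33 + num + z
z = z - num + (33 + 9)
z = 30 > z
num *= z - z
z = z + 0
if 36 == z:
    num = (num >= 20) // (num - z)
else:
    num = 10 % 19 + process(num)

8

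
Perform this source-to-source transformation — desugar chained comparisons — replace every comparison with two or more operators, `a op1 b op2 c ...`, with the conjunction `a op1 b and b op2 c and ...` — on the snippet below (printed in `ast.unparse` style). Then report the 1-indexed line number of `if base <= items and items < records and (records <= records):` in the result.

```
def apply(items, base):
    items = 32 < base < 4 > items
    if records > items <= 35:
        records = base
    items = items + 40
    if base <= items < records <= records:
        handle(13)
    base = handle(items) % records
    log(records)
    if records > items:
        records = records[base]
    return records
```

Transformed code:
def apply(items, base):
    items = 32 < base and base < 4 and (4 > items)
    if records > items and items <= 35:
        records = base
    items = items + 40
    if base <= items and items < records and (records <= records):
        handle(13)
    base = handle(items) % records
    log(records)
    if records > items:
        records = records[base]
    return records

6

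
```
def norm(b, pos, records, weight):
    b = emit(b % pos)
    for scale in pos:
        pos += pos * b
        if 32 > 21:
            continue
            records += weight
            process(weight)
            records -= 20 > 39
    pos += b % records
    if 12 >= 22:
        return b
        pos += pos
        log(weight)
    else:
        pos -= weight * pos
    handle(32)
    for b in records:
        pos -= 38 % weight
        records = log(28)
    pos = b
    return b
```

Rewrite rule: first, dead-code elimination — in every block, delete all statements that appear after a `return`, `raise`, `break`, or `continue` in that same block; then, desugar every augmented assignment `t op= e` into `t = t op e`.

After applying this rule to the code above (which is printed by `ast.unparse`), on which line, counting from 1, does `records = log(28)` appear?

15

Transformed code:
def norm(b, pos, records, weight):
    b = emit(b % pos)
    for scale in pos:
        pos = pos + pos * b
        if 32 > 21:
            continue
    pos = pos + b % records
    if 12 >= 22:
        return b
    else:
        pos = pos - weight * pos
    handle(32)
    for b in records:
        pos = pos - 38 % weight
        records = log(28)
    pos = b
    return b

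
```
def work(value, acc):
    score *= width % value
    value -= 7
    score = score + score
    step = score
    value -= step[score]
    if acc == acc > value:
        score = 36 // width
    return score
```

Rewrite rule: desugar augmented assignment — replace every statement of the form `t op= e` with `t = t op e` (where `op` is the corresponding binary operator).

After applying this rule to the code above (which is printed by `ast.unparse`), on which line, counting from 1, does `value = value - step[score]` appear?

6

Transformed code:
def work(value, acc):
    score = score * (width % value)
    value = value - 7
    score = score + score
    step = score
    value = value - step[score]
    if acc == acc > value:
        score = 36 // width
    return score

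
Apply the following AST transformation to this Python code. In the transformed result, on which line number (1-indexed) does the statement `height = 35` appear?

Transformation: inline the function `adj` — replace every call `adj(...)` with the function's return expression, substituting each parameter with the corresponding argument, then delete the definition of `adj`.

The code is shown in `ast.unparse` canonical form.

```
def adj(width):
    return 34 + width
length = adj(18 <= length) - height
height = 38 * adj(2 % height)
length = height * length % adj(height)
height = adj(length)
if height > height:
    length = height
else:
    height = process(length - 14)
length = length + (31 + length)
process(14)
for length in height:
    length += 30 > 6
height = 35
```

Transformed code:
length = 34 + (18 <= length) - height
height = 38 * (34 + 2 % height)
length = height * length % (34 + height)
height = 34 + length
if height > height:
    length = height
else:
    height = process(length - 14)
length = length + (31 + length)
process(14)
for length in height:
    length += 30 > 6
height = 35

13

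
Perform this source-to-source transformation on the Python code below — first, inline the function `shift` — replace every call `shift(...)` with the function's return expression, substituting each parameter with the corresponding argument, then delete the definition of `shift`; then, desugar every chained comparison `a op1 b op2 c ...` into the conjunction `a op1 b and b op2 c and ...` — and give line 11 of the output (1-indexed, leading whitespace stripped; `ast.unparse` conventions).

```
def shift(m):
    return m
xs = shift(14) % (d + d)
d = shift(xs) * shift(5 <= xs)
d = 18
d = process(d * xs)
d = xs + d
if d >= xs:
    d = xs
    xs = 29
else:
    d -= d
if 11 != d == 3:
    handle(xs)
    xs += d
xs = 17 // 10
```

Transformed code:
xs = 14 % (d + d)
d = xs * (5 <= xs)
d = 18
d = process(d * xs)
d = xs + d
if d >= xs:
    d = xs
    xs = 29
else:
    d -= d
if 11 != d and d == 3:
    handle(xs)
    xs += d
xs = 17 // 10

if 11 != d and d == 3:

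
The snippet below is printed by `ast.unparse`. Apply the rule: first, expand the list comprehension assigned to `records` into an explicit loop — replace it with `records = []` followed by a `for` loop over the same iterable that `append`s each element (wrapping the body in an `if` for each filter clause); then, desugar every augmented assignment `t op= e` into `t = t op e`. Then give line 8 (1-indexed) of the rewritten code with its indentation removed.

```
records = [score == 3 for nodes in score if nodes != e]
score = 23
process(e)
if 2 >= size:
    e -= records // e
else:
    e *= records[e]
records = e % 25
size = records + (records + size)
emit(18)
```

e = e - records // e

Transformed code:
records = []
for nodes in score:
    if nodes != e:
        records.append(score == 3)
score = 23
process(e)
if 2 >= size:
    e = e - records // e
else:
    e = e * records[e]
records = e % 25
size = records + (records + size)
emit(18)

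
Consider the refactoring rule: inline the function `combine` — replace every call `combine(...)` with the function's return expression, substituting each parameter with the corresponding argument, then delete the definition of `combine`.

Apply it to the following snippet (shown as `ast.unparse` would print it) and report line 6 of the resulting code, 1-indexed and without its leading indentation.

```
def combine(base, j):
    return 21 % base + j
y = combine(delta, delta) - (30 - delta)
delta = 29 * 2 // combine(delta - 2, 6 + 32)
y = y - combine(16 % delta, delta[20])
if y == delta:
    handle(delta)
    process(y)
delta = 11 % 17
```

process(y)

Transformed code:
y = 21 % delta + delta - (30 - delta)
delta = 29 * 2 // (21 % (delta - 2) + (6 + 32))
y = y - (21 % (16 % delta) + delta[20])
if y == delta:
    handle(delta)
    process(y)
delta = 11 % 17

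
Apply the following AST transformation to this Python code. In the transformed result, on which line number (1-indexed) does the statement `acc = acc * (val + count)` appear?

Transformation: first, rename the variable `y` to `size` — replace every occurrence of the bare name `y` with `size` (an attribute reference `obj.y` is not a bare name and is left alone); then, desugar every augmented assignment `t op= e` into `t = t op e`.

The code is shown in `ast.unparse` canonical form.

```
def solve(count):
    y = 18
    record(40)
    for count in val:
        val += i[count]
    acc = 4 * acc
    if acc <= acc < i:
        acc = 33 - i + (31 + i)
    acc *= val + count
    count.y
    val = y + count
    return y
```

Transformed code:
def solve(count):
    size = 18
    record(40)
    for count in val:
        val = val + i[count]
    acc = 4 * acc
    if acc <= acc < i:
        acc = 33 - i + (31 + i)
    acc = acc * (val + count)
    count.y
    val = size + count
    return size

9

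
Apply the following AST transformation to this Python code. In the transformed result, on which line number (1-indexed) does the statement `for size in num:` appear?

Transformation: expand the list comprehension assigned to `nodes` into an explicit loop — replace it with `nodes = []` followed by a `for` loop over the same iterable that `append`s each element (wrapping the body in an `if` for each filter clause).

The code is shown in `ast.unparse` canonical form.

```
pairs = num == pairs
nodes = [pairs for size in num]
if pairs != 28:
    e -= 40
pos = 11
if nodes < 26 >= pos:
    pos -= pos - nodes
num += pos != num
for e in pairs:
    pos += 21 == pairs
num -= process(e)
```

Transformed code:
pairs = num == pairs
nodes = []
for size in num:
    nodes.append(pairs)
if pairs != 28:
    e -= 40
pos = 11
if nodes < 26 >= pos:
    pos -= pos - nodes
num += pos != num
for e in pairs:
    pos += 21 == pairs
num -= process(e)

3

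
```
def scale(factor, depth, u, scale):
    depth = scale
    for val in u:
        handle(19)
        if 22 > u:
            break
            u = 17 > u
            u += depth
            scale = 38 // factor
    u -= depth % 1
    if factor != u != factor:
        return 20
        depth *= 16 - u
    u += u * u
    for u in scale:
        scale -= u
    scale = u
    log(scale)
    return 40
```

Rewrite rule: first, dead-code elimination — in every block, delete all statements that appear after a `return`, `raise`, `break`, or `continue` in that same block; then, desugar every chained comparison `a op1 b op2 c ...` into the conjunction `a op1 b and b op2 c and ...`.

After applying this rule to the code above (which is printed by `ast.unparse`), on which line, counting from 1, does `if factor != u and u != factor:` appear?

8

Transformed code:
def scale(factor, depth, u, scale):
    depth = scale
    for val in u:
        handle(19)
        if 22 > u:
            break
    u -= depth % 1
    if factor != u and u != factor:
        return 20
    u += u * u
    for u in scale:
        scale -= u
    scale = u
    log(scale)
    return 40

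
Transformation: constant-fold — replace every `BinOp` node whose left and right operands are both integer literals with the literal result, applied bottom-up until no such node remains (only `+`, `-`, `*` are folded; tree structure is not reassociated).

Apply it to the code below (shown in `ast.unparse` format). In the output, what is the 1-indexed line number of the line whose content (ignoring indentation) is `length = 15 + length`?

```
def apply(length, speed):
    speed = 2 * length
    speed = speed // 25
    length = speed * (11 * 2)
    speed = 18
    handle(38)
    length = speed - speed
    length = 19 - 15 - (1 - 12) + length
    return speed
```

8

Transformed code:
def apply(length, speed):
    speed = 2 * length
    speed = speed // 25
    length = speed * 22
    speed = 18
    handle(38)
    length = speed - speed
    length = 15 + length
    return speed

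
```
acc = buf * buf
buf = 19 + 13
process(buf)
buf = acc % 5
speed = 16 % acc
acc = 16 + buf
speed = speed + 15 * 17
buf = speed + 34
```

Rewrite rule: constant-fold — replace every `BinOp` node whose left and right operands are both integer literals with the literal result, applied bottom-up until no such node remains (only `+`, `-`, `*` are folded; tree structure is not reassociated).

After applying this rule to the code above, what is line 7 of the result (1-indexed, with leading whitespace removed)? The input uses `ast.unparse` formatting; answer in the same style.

Transformed code:
acc = buf * buf
buf = 32
process(buf)
buf = acc % 5
speed = 16 % acc
acc = 16 + buf
speed = speed + 255
buf = speed + 34

speed = speed + 255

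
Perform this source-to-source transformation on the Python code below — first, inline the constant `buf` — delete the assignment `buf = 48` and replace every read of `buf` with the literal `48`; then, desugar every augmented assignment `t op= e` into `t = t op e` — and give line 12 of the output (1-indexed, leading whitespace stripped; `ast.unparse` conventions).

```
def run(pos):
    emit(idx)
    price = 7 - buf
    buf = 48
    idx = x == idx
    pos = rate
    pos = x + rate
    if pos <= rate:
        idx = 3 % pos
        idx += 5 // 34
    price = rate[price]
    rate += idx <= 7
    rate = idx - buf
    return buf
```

rate = idx - 48

Transformed code:
def run(pos):
    emit(idx)
    price = 7 - 48
    idx = x == idx
    pos = rate
    pos = x + rate
    if pos <= rate:
        idx = 3 % pos
        idx = idx + 5 // 34
    price = rate[price]
    rate = rate + (idx <= 7)
    rate = idx - 48
    return 48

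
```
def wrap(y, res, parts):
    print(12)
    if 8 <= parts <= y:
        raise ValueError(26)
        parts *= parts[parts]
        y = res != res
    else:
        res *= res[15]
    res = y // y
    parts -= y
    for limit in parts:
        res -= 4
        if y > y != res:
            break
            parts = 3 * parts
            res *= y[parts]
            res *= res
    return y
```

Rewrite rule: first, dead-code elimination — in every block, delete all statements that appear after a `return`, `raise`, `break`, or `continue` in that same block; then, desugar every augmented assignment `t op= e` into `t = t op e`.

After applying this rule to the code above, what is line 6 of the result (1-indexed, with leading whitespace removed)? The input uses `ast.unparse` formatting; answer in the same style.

res = res * res[15]

Transformed code:
def wrap(y, res, parts):
    print(12)
    if 8 <= parts <= y:
        raise ValueError(26)
    else:
        res = res * res[15]
    res = y // y
    parts = parts - y
    for limit in parts:
        res = res - 4
        if y > y != res:
            break
    return y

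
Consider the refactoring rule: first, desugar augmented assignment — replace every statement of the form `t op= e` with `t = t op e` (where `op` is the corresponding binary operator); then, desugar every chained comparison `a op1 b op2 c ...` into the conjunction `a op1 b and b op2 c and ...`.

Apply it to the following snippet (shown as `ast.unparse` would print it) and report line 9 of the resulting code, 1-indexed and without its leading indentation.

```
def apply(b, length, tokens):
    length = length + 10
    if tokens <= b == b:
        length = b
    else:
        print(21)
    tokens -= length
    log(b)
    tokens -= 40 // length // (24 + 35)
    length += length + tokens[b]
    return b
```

tokens = tokens - 40 // length // (24 + 35)

Transformed code:
def apply(b, length, tokens):
    length = length + 10
    if tokens <= b and b == b:
        length = b
    else:
        print(21)
    tokens = tokens - length
    log(b)
    tokens = tokens - 40 // length // (24 + 35)
    length = length + (length + tokens[b])
    return b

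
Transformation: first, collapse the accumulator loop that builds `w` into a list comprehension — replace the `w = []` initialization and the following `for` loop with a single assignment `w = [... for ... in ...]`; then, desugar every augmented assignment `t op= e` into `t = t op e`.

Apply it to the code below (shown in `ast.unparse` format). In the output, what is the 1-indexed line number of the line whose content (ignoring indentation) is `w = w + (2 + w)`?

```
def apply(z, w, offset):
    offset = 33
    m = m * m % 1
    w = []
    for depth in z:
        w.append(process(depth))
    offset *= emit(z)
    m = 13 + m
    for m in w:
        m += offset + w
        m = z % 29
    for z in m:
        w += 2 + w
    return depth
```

11

Transformed code:
def apply(z, w, offset):
    offset = 33
    m = m * m % 1
    w = [process(depth) for depth in z]
    offset = offset * emit(z)
    m = 13 + m
    for m in w:
        m = m + (offset + w)
        m = z % 29
    for z in m:
        w = w + (2 + w)
    return depth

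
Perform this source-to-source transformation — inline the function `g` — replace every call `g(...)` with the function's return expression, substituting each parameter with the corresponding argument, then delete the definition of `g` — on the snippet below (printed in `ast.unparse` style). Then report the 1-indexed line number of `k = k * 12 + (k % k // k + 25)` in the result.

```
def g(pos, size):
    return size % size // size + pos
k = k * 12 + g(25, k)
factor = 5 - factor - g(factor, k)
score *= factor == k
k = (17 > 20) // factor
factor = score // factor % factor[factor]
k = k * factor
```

1

Transformed code:
k = k * 12 + (k % k // k + 25)
factor = 5 - factor - (k % k // k + factor)
score *= factor == k
k = (17 > 20) // factor
factor = score // factor % factor[factor]
k = k * factor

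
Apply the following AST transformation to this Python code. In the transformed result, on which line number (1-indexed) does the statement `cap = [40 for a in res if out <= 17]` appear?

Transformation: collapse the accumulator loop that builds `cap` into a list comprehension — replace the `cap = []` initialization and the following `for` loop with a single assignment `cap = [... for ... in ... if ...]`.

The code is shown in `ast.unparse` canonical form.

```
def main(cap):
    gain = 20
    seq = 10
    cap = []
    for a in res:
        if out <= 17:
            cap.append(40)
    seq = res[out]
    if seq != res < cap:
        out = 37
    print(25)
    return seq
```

4

Transformed code:
def main(cap):
    gain = 20
    seq = 10
    cap = [40 for a in res if out <= 17]
    seq = res[out]
    if seq != res < cap:
        out = 37
    print(25)
    return seq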